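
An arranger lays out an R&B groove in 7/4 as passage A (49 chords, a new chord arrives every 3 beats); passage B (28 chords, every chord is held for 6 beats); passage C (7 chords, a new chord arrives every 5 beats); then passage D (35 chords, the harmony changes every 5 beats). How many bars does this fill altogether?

A: 49 × 3 = 147 beats = 21 bars.
B: 28 × 6 = 168 beats = 24 bars.
C: 7 × 5 = 35 beats = 5 bars.
D: 35 × 5 = 175 beats = 25 bars.
Total: 21 + 24 + 5 + 25 = 75 bars.

75 bars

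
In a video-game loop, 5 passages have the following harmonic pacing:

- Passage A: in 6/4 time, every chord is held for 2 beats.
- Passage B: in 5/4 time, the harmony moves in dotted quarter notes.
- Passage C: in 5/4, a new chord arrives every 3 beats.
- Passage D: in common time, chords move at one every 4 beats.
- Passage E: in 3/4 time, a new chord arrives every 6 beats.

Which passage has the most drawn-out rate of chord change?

A: 6 beats/bar ÷ 2 beats/chord = 3 chords/bar.
B: 5 beats/bar ÷ 1.5 beats/chord = 10/3 chords/bar.
C: 5 beats/bar ÷ 3 beats/chord = 5/3 chords/bar.
D: 4 beats/bar ÷ 4 beats/chord = 1 chord/bar.
E: 3 beats/bar ÷ 6 beats/chord = 0.5 chords/bar.
Slowest is E at 0.5 chords/bar.

Passage E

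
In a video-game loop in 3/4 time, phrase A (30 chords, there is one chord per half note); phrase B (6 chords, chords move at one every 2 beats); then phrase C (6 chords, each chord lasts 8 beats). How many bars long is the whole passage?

40 bars

A: 30 × 2 = 60 beats = 20 bars.
B: 6 × 2 = 12 beats = 4 bars.
C: 6 × 8 = 48 beats = 16 bars.
Total: 20 + 4 + 16 = 40 bars.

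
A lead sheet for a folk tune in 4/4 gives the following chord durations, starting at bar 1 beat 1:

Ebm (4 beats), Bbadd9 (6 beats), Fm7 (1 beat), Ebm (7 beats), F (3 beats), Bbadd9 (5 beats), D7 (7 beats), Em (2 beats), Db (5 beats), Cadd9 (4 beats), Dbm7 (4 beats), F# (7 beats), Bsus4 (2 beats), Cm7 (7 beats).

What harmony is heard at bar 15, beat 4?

Beat 4 of bar 15 is beat (15−1)×4 + 4 = 60 overall.
Running totals: Ebm ends at 4, Bbadd9 ends at 10, Fm7 ends at 11, Ebm ends at 18, F ends at 21, Bbadd9 ends at 26, D7 ends at 33, Em ends at 35, Db ends at 40, Cadd9 ends at 44, Dbm7 ends at 48, F# ends at 55, Bsus4 ends at 57, Cm7 ends at 64.
Beat 60 falls within Cm7.

Cm7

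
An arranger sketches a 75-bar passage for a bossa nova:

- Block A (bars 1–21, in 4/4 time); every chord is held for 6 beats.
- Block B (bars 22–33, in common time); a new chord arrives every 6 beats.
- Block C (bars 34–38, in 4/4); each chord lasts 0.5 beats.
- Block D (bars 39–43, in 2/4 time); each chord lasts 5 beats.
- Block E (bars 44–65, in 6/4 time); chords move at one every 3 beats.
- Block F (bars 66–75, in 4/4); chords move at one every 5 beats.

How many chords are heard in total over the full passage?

116 chords

A has 84 beats and chords last 6 each, so 14 chords.
B has 48 beats and chords last 6 each, so 8 chords.
C has 20 beats and chords last 0.5 each, so 40 chords.
D has 10 beats and chords last 5 each, so 2 chords.
E has 132 beats and chords last 3 each, so 44 chords.
F has 40 beats and chords last 5 each, so 8 chords.
Total: 14 + 8 + 40 + 2 + 44 + 8 = 116.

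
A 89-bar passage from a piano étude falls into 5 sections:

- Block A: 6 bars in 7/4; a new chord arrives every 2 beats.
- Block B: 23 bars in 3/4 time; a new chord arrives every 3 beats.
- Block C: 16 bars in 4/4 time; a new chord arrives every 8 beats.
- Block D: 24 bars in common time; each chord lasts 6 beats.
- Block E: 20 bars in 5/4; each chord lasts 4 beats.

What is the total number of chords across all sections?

A has 42 beats and chords last 2 each, so 21 chords.
B has 69 beats and chords last 3 each, so 23 chords.
C has 64 beats and chords last 8 each, so 8 chords.
D has 96 beats and chords last 6 each, so 16 chords.
E has 100 beats and chords last 4 each, so 25 chords.
Total: 21 + 23 + 8 + 16 + 25 = 93.

93 chords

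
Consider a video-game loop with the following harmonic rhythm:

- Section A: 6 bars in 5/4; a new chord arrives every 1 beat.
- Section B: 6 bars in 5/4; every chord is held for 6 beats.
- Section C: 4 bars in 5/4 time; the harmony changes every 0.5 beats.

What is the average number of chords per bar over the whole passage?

A: 6 × 5 = 30 beats ÷ 1 = 30 chords.
B: 6 × 5 = 30 beats ÷ 6 = 5 chords.
C: 4 × 5 = 20 beats ÷ 0.5 = 40 chords.
Overall: 75 chords over 16 bars → 75/16 = 75/16 chords per bar.

75/16 chords per bar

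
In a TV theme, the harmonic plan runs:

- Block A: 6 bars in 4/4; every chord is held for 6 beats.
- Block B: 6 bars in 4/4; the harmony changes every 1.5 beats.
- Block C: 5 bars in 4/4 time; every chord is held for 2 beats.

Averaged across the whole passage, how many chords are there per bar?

A: 6 bars of 4 beats is 24 beats; at 6 beats each that's 4 chords.
B: 6 bars of 4 beats is 24 beats; at 1.5 beats each that's 16 chords.
C: 5 bars of 4 beats is 20 beats; at 2 beats each that's 10 chords.
Overall: 30 chords over 17 bars → 30/17 = 30/17 chords per bar.

30/17 chords per bar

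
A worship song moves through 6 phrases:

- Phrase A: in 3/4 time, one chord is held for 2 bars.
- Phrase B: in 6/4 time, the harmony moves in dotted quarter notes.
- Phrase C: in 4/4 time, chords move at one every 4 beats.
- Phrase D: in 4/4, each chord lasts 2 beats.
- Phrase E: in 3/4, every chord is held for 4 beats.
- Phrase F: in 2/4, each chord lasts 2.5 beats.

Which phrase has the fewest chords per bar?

Phrase A

A: 3/6 = 0.5 chords/bar.
B: 6/1.5 = 4 chords/bar.
C: 4/4 = 1 chord/bar.
D: 4/2 = 2 chords/bar.
E: 3/4 = 0.75 chords/bar.
F: 2/2.5 = 0.8 chords/bar.
Slowest is A at 0.5 chords/bar.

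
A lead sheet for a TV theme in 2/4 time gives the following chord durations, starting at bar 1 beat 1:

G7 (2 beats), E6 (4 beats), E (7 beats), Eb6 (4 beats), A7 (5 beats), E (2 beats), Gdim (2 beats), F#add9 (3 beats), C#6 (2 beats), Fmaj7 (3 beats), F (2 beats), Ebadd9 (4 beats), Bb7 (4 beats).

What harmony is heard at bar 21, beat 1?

Beat 1 of bar 21 is beat (21−1)×2 + 1 = 41 overall.
Running totals: G7 ends at 2, E6 ends at 6, E ends at 13, Eb6 ends at 17, A7 ends at 22, E ends at 24, Gdim ends at 26, F#add9 ends at 29, C#6 ends at 31, Fmaj7 ends at 34, F ends at 36, Ebadd9 ends at 40, Bb7 ends at 44.
Beat 41 falls within Bb7.

Bb7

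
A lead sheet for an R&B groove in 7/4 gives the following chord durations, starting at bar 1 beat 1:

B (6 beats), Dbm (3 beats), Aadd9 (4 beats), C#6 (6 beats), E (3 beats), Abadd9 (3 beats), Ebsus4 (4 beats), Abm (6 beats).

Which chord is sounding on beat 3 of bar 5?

Beat 3 of bar 5 is beat (5−1)×7 + 3 = 31 overall.
Running totals: B ends at 6, Dbm ends at 9, Aadd9 ends at 13, C#6 ends at 19, E ends at 22, Abadd9 ends at 25, Ebsus4 ends at 29, Abm ends at 35.
Beat 31 falls within Abm.

Abm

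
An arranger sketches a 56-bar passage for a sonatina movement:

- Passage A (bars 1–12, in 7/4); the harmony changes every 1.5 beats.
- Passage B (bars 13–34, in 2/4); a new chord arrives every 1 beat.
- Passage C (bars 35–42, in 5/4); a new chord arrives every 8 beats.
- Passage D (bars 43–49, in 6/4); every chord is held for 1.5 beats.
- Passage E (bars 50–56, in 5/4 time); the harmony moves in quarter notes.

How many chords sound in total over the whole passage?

168 chords

A: 12 bars × 7 beats = 84 beats; 1.5 beats/chord → 56 chords.
B: 22 bars × 2 beats = 44 beats; 1 beat/chord → 44 chords.
C: 8 bars × 5 beats = 40 beats; 8 beats/chord → 5 chords.
D: 7 bars × 6 beats = 42 beats; 1.5 beats/chord → 28 chords.
E: 7 bars × 5 beats = 35 beats; 1 beat/chord → 35 chords.
Total: 56 + 44 + 5 + 28 + 35 = 168.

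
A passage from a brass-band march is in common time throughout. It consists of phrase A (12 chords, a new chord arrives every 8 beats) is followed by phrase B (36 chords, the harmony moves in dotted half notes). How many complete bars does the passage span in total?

51 bars

A: 12 × 8 = 96 beats = 24 bars.
B: 36 × 3 = 108 beats = 27 bars.
Total: 24 + 27 = 51 bars.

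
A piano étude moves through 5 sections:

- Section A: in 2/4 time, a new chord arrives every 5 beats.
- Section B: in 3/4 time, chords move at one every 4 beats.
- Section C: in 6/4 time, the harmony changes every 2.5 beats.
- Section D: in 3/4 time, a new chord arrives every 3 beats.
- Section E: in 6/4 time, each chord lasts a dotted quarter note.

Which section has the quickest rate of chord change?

Section E

A: each chord is 5 beats in 2/4, so 0.4 per bar.
B: each chord is 4 beats in 3/4, so 0.75 per bar.
C: each chord is 2.5 beats in 6/4, so 2.4 per bar.
D: each chord is 3 beats in 3/4, so 1 per bar.
E: each chord is 1.5 beats in 6/4, so 4 per bar.
Fastest is E at 4 chords/bar.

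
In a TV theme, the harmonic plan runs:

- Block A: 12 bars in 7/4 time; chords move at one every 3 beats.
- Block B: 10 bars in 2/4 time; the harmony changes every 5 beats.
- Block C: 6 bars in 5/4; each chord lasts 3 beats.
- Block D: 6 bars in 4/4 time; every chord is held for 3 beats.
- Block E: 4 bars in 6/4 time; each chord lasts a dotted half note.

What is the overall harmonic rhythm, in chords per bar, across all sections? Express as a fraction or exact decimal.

29/19 chords per bar

A: 12 bars of 7 beats is 84 beats; at 3 beats each that's 28 chords.
B: 10 bars of 2 beats is 20 beats; at 5 beats each that's 4 chords.
C: 6 bars of 5 beats is 30 beats; at 3 beats each that's 10 chords.
D: 6 bars of 4 beats is 24 beats; at 3 beats each that's 8 chords.
E: 4 bars of 6 beats is 24 beats; at 3 beats each that's 8 chords.
Overall: 58 chords over 38 bars → 58/38 = 29/19 chords per bar.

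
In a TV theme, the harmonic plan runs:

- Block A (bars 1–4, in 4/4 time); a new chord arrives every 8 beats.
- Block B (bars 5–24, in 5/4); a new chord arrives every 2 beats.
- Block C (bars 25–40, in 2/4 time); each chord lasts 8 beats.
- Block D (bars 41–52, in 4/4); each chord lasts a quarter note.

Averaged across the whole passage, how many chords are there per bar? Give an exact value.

2 chords per bar

A: 4 × 4 = 16 beats ÷ 8 = 2 chords.
B: 20 × 5 = 100 beats ÷ 2 = 50 chords.
C: 16 × 2 = 32 beats ÷ 8 = 4 chords.
D: 12 × 4 = 48 beats ÷ 1 = 48 chords.
Overall: 104 chords over 52 bars → 104/52 = 2 chords per bar.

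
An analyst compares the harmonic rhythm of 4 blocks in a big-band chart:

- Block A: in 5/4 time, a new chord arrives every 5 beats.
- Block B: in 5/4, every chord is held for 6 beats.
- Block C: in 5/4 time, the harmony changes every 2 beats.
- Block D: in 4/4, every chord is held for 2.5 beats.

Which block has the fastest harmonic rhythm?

Block C

A: 5/5 = 1 chord/bar.
B: 5/6 = 5/6 chords/bar.
C: 5/2 = 2.5 chords/bar.
D: 4/2.5 = 1.6 chords/bar.
Fastest is C at 2.5 chords/bar.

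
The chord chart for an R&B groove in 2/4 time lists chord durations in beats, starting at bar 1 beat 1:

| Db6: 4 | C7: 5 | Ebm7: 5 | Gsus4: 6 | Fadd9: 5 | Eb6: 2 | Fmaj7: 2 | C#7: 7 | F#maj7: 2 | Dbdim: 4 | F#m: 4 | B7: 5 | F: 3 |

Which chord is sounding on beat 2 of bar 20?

Beat 2 of bar 20 is beat (20−1)×2 + 2 = 40 overall.
Running totals: Db6 ends at 4, C7 ends at 9, Ebm7 ends at 14, Gsus4 ends at 20, Fadd9 ends at 25, Eb6 ends at 27, Fmaj7 ends at 29, C#7 ends at 36, F#maj7 ends at 38, Dbdim ends at 42.
Beat 40 falls within Dbdim.

Dbdim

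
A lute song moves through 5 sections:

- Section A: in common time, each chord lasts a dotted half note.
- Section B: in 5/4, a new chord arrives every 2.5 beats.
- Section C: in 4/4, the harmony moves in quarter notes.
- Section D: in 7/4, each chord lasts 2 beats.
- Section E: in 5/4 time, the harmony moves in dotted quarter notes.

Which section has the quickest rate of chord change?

A: 4 beats/bar ÷ 3 beats/chord = 4/3 chords/bar.
B: 5 beats/bar ÷ 2.5 beats/chord = 2 chords/bar.
C: 4 beats/bar ÷ 1 beat/chord = 4 chords/bar.
D: 7 beats/bar ÷ 2 beats/chord = 3.5 chords/bar.
E: 5 beats/bar ÷ 1.5 beats/chord = 10/3 chords/bar.
Fastest is C at 4 chords/bar.

Section C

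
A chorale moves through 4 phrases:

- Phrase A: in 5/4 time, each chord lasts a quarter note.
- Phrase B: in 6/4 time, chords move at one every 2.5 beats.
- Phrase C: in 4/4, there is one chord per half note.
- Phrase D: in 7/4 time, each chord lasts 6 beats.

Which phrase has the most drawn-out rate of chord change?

A: each chord is 1 beat in 5/4, so 5 per bar.
B: each chord is 2.5 beats in 6/4, so 2.4 per bar.
C: each chord is 2 beats in 4/4, so 2 per bar.
D: each chord is 6 beats in 7/4, so 7/6 per bar.
Slowest is D at 7/6 chords/bar.

Phrase D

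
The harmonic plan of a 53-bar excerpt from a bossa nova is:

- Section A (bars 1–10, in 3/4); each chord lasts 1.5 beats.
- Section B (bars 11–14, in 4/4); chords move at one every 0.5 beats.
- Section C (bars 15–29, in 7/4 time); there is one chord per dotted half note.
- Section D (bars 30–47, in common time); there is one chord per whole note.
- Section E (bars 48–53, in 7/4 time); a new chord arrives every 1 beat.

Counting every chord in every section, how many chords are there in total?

147 chords

A has 30 beats and chords last 1.5 each, so 20 chords.
B has 16 beats and chords last 0.5 each, so 32 chords.
C has 105 beats and chords last 3 each, so 35 chords.
D has 72 beats and chords last 4 each, so 18 chords.
E has 42 beats and chords last 1 each, so 42 chords.
Total: 20 + 32 + 35 + 18 + 42 = 147.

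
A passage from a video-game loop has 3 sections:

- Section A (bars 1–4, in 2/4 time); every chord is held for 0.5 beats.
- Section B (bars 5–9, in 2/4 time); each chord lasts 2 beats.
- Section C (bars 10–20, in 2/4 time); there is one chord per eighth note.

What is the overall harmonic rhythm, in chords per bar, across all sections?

A: 4 bars of 2 beats is 8 beats; at 0.5 beats each that's 16 chords.
B: 5 bars of 2 beats is 10 beats; at 2 beats each that's 5 chords.
C: 11 bars of 2 beats is 22 beats; at 0.5 beats each that's 44 chords.
Overall: 65 chords over 20 bars → 65/20 = 3.25 chords per bar.

3.25 chords per bar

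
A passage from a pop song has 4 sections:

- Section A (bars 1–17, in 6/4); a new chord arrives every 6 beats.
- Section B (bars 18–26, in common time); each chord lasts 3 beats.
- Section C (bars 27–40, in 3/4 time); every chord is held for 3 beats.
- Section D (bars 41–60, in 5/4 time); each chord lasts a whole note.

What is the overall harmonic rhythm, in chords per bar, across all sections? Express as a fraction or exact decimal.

A: 17 × 6 = 102 beats ÷ 6 = 17 chords.
B: 9 × 4 = 36 beats ÷ 3 = 12 chords.
C: 14 × 3 = 42 beats ÷ 3 = 14 chords.
D: 20 × 5 = 100 beats ÷ 4 = 25 chords.
Overall: 68 chords over 60 bars → 68/60 = 17/15 chords per bar.

17/15 chords per bar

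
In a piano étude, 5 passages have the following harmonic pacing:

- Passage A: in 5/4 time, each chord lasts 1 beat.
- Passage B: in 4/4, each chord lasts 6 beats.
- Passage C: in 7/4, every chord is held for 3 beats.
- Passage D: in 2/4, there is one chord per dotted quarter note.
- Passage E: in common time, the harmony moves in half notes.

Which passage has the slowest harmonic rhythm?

A: 5 beats/bar ÷ 1 beat/chord = 5 chords/bar.
B: 4 beats/bar ÷ 6 beats/chord = 2/3 chords/bar.
C: 7 beats/bar ÷ 3 beats/chord = 7/3 chords/bar.
D: 2 beats/bar ÷ 1.5 beats/chord = 4/3 chords/bar.
E: 4 beats/bar ÷ 2 beats/chord = 2 chords/bar.
Slowest is B at 2/3 chords/bar.

Passage B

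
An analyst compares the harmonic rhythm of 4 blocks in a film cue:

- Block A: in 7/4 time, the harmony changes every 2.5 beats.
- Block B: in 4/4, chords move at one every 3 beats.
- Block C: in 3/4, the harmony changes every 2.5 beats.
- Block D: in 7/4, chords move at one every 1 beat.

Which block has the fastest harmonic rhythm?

Block D

A: 7/2.5 = 2.8 chords/bar.
B: 4/3 = 4/3 chords/bar.
C: 3/2.5 = 1.2 chords/bar.
D: 7/1 = 7 chords/bar.
Fastest is D at 7 chords/bar.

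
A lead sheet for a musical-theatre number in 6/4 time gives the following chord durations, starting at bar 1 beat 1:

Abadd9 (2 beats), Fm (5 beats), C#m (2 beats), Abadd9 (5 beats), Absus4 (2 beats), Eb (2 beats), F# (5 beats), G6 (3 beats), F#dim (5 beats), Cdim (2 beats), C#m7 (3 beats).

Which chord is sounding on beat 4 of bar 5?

Beat 4 of bar 5 is beat (5−1)×6 + 4 = 28 overall.
Running totals: Abadd9 ends at 2, Fm ends at 7, C#m ends at 9, Abadd9 ends at 14, Absus4 ends at 16, Eb ends at 18, F# ends at 23, G6 ends at 26, F#dim ends at 31.
Beat 28 falls within F#dim.

F#dim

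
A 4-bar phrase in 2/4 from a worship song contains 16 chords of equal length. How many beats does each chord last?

4 bars × 2 beats/bar = 8 beats total.
8 beats ÷ 16 chords = 0.5 beats per chord.
(That is an eighth note.)

0.5 beats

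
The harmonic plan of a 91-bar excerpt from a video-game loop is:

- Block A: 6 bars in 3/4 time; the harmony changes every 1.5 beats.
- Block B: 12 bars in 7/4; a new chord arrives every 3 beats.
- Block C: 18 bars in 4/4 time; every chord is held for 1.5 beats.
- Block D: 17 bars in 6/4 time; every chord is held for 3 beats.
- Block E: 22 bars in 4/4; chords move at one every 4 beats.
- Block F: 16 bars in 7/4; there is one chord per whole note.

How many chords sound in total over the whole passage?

A: 6·3 = 18 beats, 18/1.5 = 12 chords.
B: 12·7 = 84 beats, 84/3 = 28 chords.
C: 18·4 = 72 beats, 72/1.5 = 48 chords.
D: 17·6 = 102 beats, 102/3 = 34 chords.
E: 22·4 = 88 beats, 88/4 = 22 chords.
F: 16·7 = 112 beats, 112/4 = 28 chords.
Total: 12 + 28 + 48 + 34 + 22 + 28 = 172.

172 chords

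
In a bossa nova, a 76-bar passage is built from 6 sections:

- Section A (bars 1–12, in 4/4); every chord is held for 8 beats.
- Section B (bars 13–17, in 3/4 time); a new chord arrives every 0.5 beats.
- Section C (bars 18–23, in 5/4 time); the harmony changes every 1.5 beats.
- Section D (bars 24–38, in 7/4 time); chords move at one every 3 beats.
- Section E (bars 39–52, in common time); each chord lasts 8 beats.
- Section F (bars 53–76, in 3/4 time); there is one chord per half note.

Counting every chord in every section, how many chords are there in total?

134 chords

A has 48 beats and chords last 8 each, so 6 chords.
B has 15 beats and chords last 0.5 each, so 30 chords.
C has 30 beats and chords last 1.5 each, so 20 chords.
D has 105 beats and chords last 3 each, so 35 chords.
E has 56 beats and chords last 8 each, so 7 chords.
F has 72 beats and chords last 2 each, so 36 chords.
Total: 6 + 30 + 20 + 35 + 7 + 36 = 134.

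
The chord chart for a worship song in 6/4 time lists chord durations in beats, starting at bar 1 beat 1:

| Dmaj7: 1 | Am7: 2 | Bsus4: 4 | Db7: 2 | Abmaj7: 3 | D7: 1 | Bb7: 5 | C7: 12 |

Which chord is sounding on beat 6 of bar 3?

Beat 6 of bar 3 is beat (3−1)×6 + 6 = 18 overall.
Running totals: Dmaj7 ends at 1, Am7 ends at 3, Bsus4 ends at 7, Db7 ends at 9, Abmaj7 ends at 12, D7 ends at 13, Bb7 ends at 18.
Beat 18 falls within Bb7.

Bb7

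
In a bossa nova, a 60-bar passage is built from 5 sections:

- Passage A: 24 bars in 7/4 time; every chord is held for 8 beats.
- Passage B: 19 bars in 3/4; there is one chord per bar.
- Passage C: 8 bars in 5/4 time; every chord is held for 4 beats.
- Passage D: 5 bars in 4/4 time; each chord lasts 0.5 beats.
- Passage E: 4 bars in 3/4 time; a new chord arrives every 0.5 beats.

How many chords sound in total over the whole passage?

114 chords

A has 168 beats and chords last 8 each, so 21 chords.
B has 57 beats and chords last 3 each, so 19 chords.
C has 40 beats and chords last 4 each, so 10 chords.
D has 20 beats and chords last 0.5 each, so 40 chords.
E has 12 beats and chords last 0.5 each, so 24 chords.
Total: 21 + 19 + 10 + 40 + 24 = 114.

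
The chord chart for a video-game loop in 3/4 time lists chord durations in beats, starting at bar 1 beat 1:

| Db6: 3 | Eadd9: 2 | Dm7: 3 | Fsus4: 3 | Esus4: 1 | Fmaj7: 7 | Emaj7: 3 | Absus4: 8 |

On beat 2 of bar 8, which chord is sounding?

Absus4

Beat 2 of bar 8 is beat (8−1)×3 + 2 = 23 overall.
Running totals: Db6 ends at 3, Eadd9 ends at 5, Dm7 ends at 8, Fsus4 ends at 11, Esus4 ends at 12, Fmaj7 ends at 19, Emaj7 ends at 22, Absus4 ends at 30.
Beat 23 falls within Absus4.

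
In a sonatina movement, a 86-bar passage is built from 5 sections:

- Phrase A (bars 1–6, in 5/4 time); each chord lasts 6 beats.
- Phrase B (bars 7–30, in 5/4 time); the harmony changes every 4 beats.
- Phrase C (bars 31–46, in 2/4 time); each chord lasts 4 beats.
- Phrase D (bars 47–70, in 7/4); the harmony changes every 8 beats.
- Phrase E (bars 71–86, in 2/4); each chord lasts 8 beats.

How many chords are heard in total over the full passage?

A: 6 bars × 5 beats = 30 beats; 6 beats/chord → 5 chords.
B: 24 bars × 5 beats = 120 beats; 4 beats/chord → 30 chords.
C: 16 bars × 2 beats = 32 beats; 4 beats/chord → 8 chords.
D: 24 bars × 7 beats = 168 beats; 8 beats/chord → 21 chords.
E: 16 bars × 2 beats = 32 beats; 8 beats/chord → 4 chords.
Total: 5 + 30 + 8 + 21 + 4 = 68.

68 chords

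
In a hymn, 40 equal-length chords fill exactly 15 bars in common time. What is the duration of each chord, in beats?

15 bars × 4 beats/bar = 60 beats total.
60 beats ÷ 40 chords = 1.5 beats per chord.
(That is a dotted quarter note.)

1.5 beats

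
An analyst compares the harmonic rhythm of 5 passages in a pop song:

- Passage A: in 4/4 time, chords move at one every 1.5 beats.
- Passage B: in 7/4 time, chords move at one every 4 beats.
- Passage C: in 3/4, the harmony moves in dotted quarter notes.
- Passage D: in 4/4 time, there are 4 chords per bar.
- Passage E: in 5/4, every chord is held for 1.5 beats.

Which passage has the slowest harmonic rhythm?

A: 4 beats/bar ÷ 1.5 beats/chord = 8/3 chords/bar.
B: 7 beats/bar ÷ 4 beats/chord = 1.75 chords/bar.
C: 3 beats/bar ÷ 1.5 beats/chord = 2 chords/bar.
D: 4 beats/bar ÷ 1 beat/chord = 4 chords/bar.
E: 5 beats/bar ÷ 1.5 beats/chord = 10/3 chords/bar.
Slowest is B at 1.75 chords/bar.

Passage B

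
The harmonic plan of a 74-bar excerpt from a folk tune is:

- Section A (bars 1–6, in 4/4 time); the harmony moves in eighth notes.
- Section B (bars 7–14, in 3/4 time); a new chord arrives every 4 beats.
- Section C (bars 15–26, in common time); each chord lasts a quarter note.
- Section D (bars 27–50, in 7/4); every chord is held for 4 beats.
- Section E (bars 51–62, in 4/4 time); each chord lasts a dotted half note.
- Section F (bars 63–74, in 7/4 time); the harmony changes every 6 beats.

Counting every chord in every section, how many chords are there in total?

A: 6·4 = 24 beats, 24/0.5 = 48 chords.
B: 8·3 = 24 beats, 24/4 = 6 chords.
C: 12·4 = 48 beats, 48/1 = 48 chords.
D: 24·7 = 168 beats, 168/4 = 42 chords.
E: 12·4 = 48 beats, 48/3 = 16 chords.
F: 12·7 = 84 beats, 84/6 = 14 chords.
Total: 48 + 6 + 48 + 42 + 16 + 14 = 174.

174 chords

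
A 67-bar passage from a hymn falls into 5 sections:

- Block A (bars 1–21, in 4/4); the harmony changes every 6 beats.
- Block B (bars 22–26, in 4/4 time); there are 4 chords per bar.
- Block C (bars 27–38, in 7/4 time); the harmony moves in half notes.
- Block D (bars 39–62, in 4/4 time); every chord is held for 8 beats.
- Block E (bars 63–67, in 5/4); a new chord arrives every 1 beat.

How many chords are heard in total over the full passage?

A has 84 beats and chords last 6 each, so 14 chords.
B has 20 beats and chords last 1 each, so 20 chords.
C has 84 beats and chords last 2 each, so 42 chords.
D has 96 beats and chords last 8 each, so 12 chords.
E has 25 beats and chords last 1 each, so 25 chords.
Total: 14 + 20 + 42 + 12 + 25 = 113.

113 chords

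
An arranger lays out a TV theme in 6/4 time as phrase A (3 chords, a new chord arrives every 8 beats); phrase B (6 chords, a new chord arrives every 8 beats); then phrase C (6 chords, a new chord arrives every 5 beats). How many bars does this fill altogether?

A: 3 × 8 = 24 beats = 4 bars.
B: 6 × 8 = 48 beats = 8 bars.
C: 6 × 5 = 30 beats = 5 bars.
Total: 4 + 8 + 5 = 17 bars.

17 bars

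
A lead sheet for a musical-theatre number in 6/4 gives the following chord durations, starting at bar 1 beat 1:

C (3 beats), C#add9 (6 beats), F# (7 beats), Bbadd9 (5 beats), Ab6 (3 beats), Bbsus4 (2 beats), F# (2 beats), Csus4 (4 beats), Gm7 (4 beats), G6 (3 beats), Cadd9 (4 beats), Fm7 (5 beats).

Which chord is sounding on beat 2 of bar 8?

Fm7

Beat 2 of bar 8 is beat (8−1)×6 + 2 = 44 overall.
Running totals: C ends at 3, C#add9 ends at 9, F# ends at 16, Bbadd9 ends at 21, Ab6 ends at 24, Bbsus4 ends at 26, F# ends at 28, Csus4 ends at 32, Gm7 ends at 36, G6 ends at 39, Cadd9 ends at 43, Fm7 ends at 48.
Beat 44 falls within Fm7.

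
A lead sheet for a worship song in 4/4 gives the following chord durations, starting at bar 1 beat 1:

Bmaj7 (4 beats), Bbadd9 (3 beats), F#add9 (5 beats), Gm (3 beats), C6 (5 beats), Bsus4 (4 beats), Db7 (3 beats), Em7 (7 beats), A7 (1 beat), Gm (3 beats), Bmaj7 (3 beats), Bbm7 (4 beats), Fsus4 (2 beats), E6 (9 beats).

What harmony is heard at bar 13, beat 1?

E6

Beat 1 of bar 13 is beat (13−1)×4 + 1 = 49 overall.
Running totals: Bmaj7 ends at 4, Bbadd9 ends at 7, F#add9 ends at 12, Gm ends at 15, C6 ends at 20, Bsus4 ends at 24, Db7 ends at 27, Em7 ends at 34, A7 ends at 35, Gm ends at 38, Bmaj7 ends at 41, Bbm7 ends at 45, Fsus4 ends at 47, E6 ends at 56.
Beat 49 falls within E6.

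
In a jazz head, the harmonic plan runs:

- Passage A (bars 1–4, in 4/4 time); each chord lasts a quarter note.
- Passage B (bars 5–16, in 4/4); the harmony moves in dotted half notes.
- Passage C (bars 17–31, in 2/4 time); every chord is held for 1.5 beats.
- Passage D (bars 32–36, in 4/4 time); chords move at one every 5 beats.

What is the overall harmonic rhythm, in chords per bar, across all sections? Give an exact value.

A: 4 × 4 = 16 beats ÷ 1 = 16 chords.
B: 12 × 4 = 48 beats ÷ 3 = 16 chords.
C: 15 × 2 = 30 beats ÷ 1.5 = 20 chords.
D: 5 × 4 = 20 beats ÷ 5 = 4 chords.
Overall: 56 chords over 36 bars → 56/36 = 14/9 chords per bar.

14/9 chords per bar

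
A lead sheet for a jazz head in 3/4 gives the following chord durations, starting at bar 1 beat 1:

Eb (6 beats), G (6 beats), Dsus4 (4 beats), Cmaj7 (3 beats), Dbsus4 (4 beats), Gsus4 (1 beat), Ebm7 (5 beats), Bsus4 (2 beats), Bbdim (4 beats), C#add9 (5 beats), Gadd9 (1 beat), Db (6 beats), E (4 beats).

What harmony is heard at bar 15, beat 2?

Db

Beat 2 of bar 15 is beat (15−1)×3 + 2 = 44 overall.
Running totals: Eb ends at 6, G ends at 12, Dsus4 ends at 16, Cmaj7 ends at 19, Dbsus4 ends at 23, Gsus4 ends at 24, Ebm7 ends at 29, Bsus4 ends at 31, Bbdim ends at 35, C#add9 ends at 40, Gadd9 ends at 41, Db ends at 47.
Beat 44 falls within Db.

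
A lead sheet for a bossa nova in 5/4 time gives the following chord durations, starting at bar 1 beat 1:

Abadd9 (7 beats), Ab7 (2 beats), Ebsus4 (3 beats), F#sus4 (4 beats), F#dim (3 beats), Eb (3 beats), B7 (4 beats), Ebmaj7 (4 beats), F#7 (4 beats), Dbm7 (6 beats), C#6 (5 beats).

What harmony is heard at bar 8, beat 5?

Dbm7

Beat 5 of bar 8 is beat (8−1)×5 + 5 = 40 overall.
Running totals: Abadd9 ends at 7, Ab7 ends at 9, Ebsus4 ends at 12, F#sus4 ends at 16, F#dim ends at 19, Eb ends at 22, B7 ends at 26, Ebmaj7 ends at 30, F#7 ends at 34, Dbm7 ends at 40.
Beat 40 falls within Dbm7.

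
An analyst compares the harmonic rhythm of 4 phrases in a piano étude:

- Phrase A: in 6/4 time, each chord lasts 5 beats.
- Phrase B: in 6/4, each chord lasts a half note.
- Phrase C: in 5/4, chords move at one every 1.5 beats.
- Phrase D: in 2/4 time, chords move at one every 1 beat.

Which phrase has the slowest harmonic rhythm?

Phrase A

A: each chord is 5 beats in 6/4, so 1.2 per bar.
B: each chord is 2 beats in 6/4, so 3 per bar.
C: each chord is 1.5 beats in 5/4, so 10/3 per bar.
D: each chord is 1 beat in 2/4, so 2 per bar.
Slowest is A at 1.2 chords/bar.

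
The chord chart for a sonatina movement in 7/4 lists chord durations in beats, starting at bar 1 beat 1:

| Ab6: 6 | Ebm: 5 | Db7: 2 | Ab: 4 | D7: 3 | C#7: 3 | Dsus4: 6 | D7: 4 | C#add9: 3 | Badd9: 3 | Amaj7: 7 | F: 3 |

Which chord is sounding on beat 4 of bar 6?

Beat 4 of bar 6 is beat (6−1)×7 + 4 = 39 overall.
Running totals: Ab6 ends at 6, Ebm ends at 11, Db7 ends at 13, Ab ends at 17, D7 ends at 20, C#7 ends at 23, Dsus4 ends at 29, D7 ends at 33, C#add9 ends at 36, Badd9 ends at 39.
Beat 39 falls within Badd9.

Badd9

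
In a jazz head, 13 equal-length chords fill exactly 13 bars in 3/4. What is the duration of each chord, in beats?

13 bars × 3 beats/bar = 39 beats total.
39 beats ÷ 13 chords = 3 beats per chord.
(That is a dotted half note.)

3 beats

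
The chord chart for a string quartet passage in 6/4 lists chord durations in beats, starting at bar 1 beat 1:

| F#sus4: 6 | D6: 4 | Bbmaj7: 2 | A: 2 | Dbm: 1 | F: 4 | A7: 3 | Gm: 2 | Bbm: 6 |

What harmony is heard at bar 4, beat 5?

Beat 5 of bar 4 is beat (4−1)×6 + 5 = 23 overall.
Running totals: F#sus4 ends at 6, D6 ends at 10, Bbmaj7 ends at 12, A ends at 14, Dbm ends at 15, F ends at 19, A7 ends at 22, Gm ends at 24.
Beat 23 falls within Gm.

Gm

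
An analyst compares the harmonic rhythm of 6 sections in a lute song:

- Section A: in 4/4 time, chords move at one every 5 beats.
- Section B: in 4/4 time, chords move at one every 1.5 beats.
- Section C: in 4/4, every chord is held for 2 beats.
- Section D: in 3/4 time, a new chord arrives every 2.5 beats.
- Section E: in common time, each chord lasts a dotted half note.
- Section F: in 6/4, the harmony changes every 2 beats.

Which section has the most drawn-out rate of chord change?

Section A

A: each chord is 5 beats in 4/4, so 0.8 per bar.
B: each chord is 1.5 beats in 4/4, so 8/3 per bar.
C: each chord is 2 beats in 4/4, so 2 per bar.
D: each chord is 2.5 beats in 3/4, so 1.2 per bar.
E: each chord is 3 beats in 4/4, so 4/3 per bar.
F: each chord is 2 beats in 6/4, so 3 per bar.
Slowest is A at 0.8 chords/bar.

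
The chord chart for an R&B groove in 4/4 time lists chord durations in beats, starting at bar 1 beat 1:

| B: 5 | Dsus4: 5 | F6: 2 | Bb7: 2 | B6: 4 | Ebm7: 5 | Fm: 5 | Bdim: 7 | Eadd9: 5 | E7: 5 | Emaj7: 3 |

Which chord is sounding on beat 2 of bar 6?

Beat 2 of bar 6 is beat (6−1)×4 + 2 = 22 overall.
Running totals: B ends at 5, Dsus4 ends at 10, F6 ends at 12, Bb7 ends at 14, B6 ends at 18, Ebm7 ends at 23.
Beat 22 falls within Ebm7.

Ebm7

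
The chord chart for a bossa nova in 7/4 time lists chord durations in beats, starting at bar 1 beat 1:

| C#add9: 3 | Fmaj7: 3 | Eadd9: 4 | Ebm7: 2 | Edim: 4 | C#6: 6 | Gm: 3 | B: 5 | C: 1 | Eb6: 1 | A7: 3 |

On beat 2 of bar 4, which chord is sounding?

Beat 2 of bar 4 is beat (4−1)×7 + 2 = 23 overall.
Running totals: C#add9 ends at 3, Fmaj7 ends at 6, Eadd9 ends at 10, Ebm7 ends at 12, Edim ends at 16, C#6 ends at 22, Gm ends at 25.
Beat 23 falls within Gm.

Gm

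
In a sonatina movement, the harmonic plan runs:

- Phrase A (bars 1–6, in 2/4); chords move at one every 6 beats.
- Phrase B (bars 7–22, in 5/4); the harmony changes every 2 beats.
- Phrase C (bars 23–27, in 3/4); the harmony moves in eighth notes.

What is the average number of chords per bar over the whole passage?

A: 6 × 2 = 12 beats ÷ 6 = 2 chords.
B: 16 × 5 = 80 beats ÷ 2 = 40 chords.
C: 5 × 3 = 15 beats ÷ 0.5 = 30 chords.
Overall: 72 chords over 27 bars → 72/27 = 8/3 chords per bar.

8/3 chords per bar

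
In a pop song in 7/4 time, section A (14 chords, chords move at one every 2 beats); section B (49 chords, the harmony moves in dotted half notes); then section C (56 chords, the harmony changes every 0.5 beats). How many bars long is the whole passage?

A: 14 × 2 = 28 beats = 4 bars.
B: 49 × 3 = 147 beats = 21 bars.
C: 56 × 0.5 = 28 beats = 4 bars.
Total: 4 + 21 + 4 = 29 bars.

29 bars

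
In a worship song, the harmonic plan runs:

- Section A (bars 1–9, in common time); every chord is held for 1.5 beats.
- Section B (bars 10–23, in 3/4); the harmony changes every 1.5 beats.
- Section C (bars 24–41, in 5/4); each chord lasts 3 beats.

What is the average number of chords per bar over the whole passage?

A: 9 × 4 = 36 beats ÷ 1.5 = 24 chords.
B: 14 × 3 = 42 beats ÷ 1.5 = 28 chords.
C: 18 × 5 = 90 beats ÷ 3 = 30 chords.
Overall: 82 chords over 41 bars → 82/41 = 2 chords per bar.

2 chords per bar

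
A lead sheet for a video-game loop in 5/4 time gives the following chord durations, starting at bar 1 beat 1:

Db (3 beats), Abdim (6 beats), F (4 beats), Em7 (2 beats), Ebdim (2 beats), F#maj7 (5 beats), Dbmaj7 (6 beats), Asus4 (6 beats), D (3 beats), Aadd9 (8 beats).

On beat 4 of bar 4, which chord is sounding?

F#maj7

Beat 4 of bar 4 is beat (4−1)×5 + 4 = 19 overall.
Running totals: Db ends at 3, Abdim ends at 9, F ends at 13, Em7 ends at 15, Ebdim ends at 17, F#maj7 ends at 22.
Beat 19 falls within F#maj7.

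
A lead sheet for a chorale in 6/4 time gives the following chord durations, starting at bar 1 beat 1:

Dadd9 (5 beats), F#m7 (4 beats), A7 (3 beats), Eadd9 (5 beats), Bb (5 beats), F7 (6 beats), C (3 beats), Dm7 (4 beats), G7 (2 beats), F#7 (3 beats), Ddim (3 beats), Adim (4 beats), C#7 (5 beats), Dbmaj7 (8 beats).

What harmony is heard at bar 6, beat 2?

Dm7

Beat 2 of bar 6 is beat (6−1)×6 + 2 = 32 overall.
Running totals: Dadd9 ends at 5, F#m7 ends at 9, A7 ends at 12, Eadd9 ends at 17, Bb ends at 22, F7 ends at 28, C ends at 31, Dm7 ends at 35.
Beat 32 falls within Dm7.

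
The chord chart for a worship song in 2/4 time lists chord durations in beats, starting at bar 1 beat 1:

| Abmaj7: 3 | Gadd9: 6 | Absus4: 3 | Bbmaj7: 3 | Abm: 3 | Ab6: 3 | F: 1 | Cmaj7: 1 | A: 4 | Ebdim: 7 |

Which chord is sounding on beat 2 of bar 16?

Beat 2 of bar 16 is beat (16−1)×2 + 2 = 32 overall.
Running totals: Abmaj7 ends at 3, Gadd9 ends at 9, Absus4 ends at 12, Bbmaj7 ends at 15, Abm ends at 18, Ab6 ends at 21, F ends at 22, Cmaj7 ends at 23, A ends at 27, Ebdim ends at 34.
Beat 32 falls within Ebdim.

Ebdim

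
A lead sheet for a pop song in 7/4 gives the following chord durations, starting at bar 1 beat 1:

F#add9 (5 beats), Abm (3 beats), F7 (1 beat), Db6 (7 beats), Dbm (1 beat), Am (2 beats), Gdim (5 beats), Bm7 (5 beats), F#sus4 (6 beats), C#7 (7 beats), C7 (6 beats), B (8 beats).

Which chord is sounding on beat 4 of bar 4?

Beat 4 of bar 4 is beat (4−1)×7 + 4 = 25 overall.
Running totals: F#add9 ends at 5, Abm ends at 8, F7 ends at 9, Db6 ends at 16, Dbm ends at 17, Am ends at 19, Gdim ends at 24, Bm7 ends at 29.
Beat 25 falls within Bm7.

Bm7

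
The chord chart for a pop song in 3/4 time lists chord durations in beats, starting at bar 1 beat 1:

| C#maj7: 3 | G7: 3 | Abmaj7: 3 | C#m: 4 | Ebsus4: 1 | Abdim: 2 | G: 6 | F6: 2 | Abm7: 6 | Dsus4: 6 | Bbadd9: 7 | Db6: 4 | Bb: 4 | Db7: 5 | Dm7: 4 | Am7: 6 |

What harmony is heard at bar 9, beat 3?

Abm7

Beat 3 of bar 9 is beat (9−1)×3 + 3 = 27 overall.
Running totals: C#maj7 ends at 3, G7 ends at 6, Abmaj7 ends at 9, C#m ends at 13, Ebsus4 ends at 14, Abdim ends at 16, G ends at 22, F6 ends at 24, Abm7 ends at 30.
Beat 27 falls within Abm7.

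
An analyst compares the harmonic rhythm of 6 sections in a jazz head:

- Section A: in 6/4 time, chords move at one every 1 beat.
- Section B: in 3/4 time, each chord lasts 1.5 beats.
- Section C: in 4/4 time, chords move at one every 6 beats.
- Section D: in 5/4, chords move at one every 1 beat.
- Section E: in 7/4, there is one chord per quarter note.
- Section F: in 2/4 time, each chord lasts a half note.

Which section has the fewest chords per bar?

Section C

A: each chord is 1 beat in 6/4, so 6 per bar.
B: each chord is 1.5 beats in 3/4, so 2 per bar.
C: each chord is 6 beats in 4/4, so 2/3 per bar.
D: each chord is 1 beat in 5/4, so 5 per bar.
E: each chord is 1 beat in 7/4, so 7 per bar.
F: each chord is 2 beats in 2/4, so 1 per bar.
Slowest is C at 2/3 chords/bar.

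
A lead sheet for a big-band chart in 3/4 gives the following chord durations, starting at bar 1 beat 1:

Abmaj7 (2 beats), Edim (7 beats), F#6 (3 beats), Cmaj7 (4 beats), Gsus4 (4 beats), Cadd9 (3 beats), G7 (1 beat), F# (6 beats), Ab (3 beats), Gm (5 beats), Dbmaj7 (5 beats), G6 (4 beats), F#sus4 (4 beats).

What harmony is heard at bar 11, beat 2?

Ab

Beat 2 of bar 11 is beat (11−1)×3 + 2 = 32 overall.
Running totals: Abmaj7 ends at 2, Edim ends at 9, F#6 ends at 12, Cmaj7 ends at 16, Gsus4 ends at 20, Cadd9 ends at 23, G7 ends at 24, F# ends at 30, Ab ends at 33.
Beat 32 falls within Ab.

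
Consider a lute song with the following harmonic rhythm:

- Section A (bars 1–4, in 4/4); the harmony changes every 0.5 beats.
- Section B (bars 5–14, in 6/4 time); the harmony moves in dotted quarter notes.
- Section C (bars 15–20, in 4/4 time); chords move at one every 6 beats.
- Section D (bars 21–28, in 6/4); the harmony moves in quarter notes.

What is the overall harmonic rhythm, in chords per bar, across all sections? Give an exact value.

A: 4 bars of 4 beats is 16 beats; at 0.5 beats each that's 32 chords.
B: 10 bars of 6 beats is 60 beats; at 1.5 beats each that's 40 chords.
C: 6 bars of 4 beats is 24 beats; at 6 beats each that's 4 chords.
D: 8 bars of 6 beats is 48 beats; at 1 beat each that's 48 chords.
Overall: 124 chords over 28 bars → 124/28 = 31/7 chords per bar.

31/7 chords per bar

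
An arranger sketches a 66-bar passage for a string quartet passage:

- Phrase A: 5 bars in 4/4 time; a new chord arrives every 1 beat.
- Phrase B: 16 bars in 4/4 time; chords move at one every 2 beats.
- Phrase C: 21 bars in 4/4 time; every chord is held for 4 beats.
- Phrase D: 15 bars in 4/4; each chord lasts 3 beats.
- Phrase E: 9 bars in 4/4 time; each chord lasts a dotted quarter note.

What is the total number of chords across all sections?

A: 5 bars × 4 beats = 20 beats; 1 beat/chord → 20 chords.
B: 16 bars × 4 beats = 64 beats; 2 beats/chord → 32 chords.
C: 21 bars × 4 beats = 84 beats; 4 beats/chord → 21 chords.
D: 15 bars × 4 beats = 60 beats; 3 beats/chord → 20 chords.
E: 9 bars × 4 beats = 36 beats; 1.5 beats/chord → 24 chords.
Total: 20 + 32 + 21 + 20 + 24 = 117.

117 chords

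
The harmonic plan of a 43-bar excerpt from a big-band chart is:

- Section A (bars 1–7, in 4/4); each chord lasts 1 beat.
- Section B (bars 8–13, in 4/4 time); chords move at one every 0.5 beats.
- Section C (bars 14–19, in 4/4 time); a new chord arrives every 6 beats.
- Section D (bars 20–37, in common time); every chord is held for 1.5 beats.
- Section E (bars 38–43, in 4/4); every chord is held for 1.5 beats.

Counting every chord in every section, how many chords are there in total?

144 chords

A has 28 beats and chords last 1 each, so 28 chords.
B has 24 beats and chords last 0.5 each, so 48 chords.
C has 24 beats and chords last 6 each, so 4 chords.
D has 72 beats and chords last 1.5 each, so 48 chords.
E has 24 beats and chords last 1.5 each, so 16 chords.
Total: 28 + 48 + 4 + 48 + 16 = 144.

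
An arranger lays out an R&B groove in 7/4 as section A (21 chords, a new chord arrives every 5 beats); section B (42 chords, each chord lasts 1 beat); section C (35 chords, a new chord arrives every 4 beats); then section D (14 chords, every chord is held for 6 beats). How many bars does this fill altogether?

A: 21 × 5 = 105 beats = 15 bars.
B: 42 × 1 = 42 beats = 6 bars.
C: 35 × 4 = 140 beats = 20 bars.
D: 14 × 6 = 84 beats = 12 bars.
Total: 15 + 6 + 20 + 12 = 53 bars.

53 bars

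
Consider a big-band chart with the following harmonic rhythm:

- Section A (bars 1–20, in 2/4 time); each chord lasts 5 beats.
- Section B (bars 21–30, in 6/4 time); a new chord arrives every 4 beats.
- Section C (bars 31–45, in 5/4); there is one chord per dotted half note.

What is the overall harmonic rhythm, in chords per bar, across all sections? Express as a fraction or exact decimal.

A: 20 × 2 = 40 beats ÷ 5 = 8 chords.
B: 10 × 6 = 60 beats ÷ 4 = 15 chords.
C: 15 × 5 = 75 beats ÷ 3 = 25 chords.
Overall: 48 chords over 45 bars → 48/45 = 16/15 chords per bar.

16/15 chords per bar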